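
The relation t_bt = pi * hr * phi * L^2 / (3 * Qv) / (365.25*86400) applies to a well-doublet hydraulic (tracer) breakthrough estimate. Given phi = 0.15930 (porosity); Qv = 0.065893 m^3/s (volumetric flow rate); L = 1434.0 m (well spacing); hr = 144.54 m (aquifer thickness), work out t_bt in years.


t_bt = pi * hr * phi * L^2 / (3 * Qv) / (365.25*86400)
t_bt = pi * 144.54 * 0.15930 * 1434.0^2 / (3 * 0.065893) / (365.25*86400)
t_bt = 23.844 years


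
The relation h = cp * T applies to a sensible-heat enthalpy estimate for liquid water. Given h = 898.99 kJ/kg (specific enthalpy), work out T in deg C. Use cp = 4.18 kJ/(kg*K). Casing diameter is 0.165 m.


T = h / cp
T = 898.99 / 4.18
T = 215.07 deg C


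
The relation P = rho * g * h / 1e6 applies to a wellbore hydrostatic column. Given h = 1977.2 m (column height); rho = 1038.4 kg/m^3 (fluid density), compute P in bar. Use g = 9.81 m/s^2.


P = rho * g * h / 1e6
P = 1038.4 * 9.81 * 1977.2 / 1e6
P = 20.14115 MPa
Convert: 20.14115 MPa * 10.0 = 201.41 bar
P = 201.41 bar


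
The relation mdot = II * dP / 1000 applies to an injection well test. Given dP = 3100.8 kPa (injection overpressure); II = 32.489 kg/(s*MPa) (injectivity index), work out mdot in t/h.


mdot = II * dP / 1000
mdot = 32.489 * 3100.8 / 1000
mdot = 100.7419 kg/s
Convert: 100.7419 kg/s * 3.6 = 362.67 t/h
mdot = 362.67 t/h


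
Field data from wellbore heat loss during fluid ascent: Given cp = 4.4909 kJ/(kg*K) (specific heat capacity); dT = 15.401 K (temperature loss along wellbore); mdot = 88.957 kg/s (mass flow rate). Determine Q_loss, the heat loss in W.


Q_loss = mdot * cp * dT
Q_loss = 88.957 * 4.4909 * 15.401
Q_loss = 6152.653 kW
Convert: 6152.653 kW * 1000.0 = 6.1527e+06 W
Q_loss = 6.1527e+06 W


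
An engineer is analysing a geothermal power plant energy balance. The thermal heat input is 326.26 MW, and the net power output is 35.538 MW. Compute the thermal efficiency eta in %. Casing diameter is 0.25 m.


eta = W_net / Q_in * 100
eta = 35.538 / 326.26 * 100
eta = 10.893 %


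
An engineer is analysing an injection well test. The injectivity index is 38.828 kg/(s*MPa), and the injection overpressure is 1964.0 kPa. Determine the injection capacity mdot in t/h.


mdot = II * dP / 1000
mdot = 38.828 * 1964.0 / 1000
mdot = 76.25819 kg/s
Convert: 76.25819 kg/s * 3.6 = 274.53 t/h
mdot = 274.53 t/h


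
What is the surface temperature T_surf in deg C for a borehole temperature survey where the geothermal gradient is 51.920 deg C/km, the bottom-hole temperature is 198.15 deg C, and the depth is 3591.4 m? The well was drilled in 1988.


T_surf = T_d - grad * d / 1000
T_surf = 198.15 - 51.920 * 3591.4 / 1000
T_surf = 11.685 deg C


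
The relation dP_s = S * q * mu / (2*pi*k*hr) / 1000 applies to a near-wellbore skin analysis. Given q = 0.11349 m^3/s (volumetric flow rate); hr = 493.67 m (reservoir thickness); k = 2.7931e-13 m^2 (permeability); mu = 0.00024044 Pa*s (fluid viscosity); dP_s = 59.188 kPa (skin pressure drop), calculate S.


S = dP_s * 1000 * 2*pi*k*hr / (q*mu)
S = 59.188 * 1000 * 2*pi*2.7931e-13*493.67 / (0.11349*0.00024044)
S = 1.8792


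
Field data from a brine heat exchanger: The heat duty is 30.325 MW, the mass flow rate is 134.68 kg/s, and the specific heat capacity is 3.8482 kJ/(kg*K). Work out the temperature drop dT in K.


dT = Q * 1000 / (mdot * cp)
dT = 30.325 * 1000 / (134.68 * 3.8482)
dT = 58.511 K


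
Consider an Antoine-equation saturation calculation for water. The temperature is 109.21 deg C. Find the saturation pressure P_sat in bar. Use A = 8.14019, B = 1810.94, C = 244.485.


P_sat = 10^(A - B/(C + T)) / 760 * 0.101325
P_sat = 10^(8.14019 - 1810.94/(244.485 + 109.21)) / 760 * 0.101325
P_sat = 0.1396471 MPa
Convert: 0.1396471 MPa * 10.0 = 1.3965 bar
P_sat = 1.3965 bar


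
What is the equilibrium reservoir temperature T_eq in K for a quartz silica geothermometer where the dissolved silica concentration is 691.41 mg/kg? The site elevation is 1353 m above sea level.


T_eq = 1309 / (5.19 - log10(SiO2)) - 273.15
T_eq = 1309 / (5.19 - log10(691.41)) - 273.15
T_eq = 283.8086 deg C
Convert to K: 283.8086 + 273.15 = 556.96 K
T_eq = 556.96 K


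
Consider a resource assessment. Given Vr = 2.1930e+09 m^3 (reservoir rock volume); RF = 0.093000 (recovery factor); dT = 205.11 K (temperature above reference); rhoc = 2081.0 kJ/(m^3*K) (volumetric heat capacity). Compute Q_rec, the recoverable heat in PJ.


Step 1: Q_s = Vr*rhoc*dT/1e12 = 2.1930e+09*2081.0*205.11/1e12 = 936.0468 PJ
Step 2: Q_rec = Q_s * RF = 936.0468 * 0.093 = 87.052 PJ
Q_rec = 87.052 PJ


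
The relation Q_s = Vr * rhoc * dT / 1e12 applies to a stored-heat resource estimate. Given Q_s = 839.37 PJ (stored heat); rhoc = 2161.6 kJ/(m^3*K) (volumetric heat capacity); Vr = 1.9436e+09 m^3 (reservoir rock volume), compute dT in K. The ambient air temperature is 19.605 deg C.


dT = Q_s * 1e12 / (Vr * rhoc)
dT = 839.37 * 1e12 / (1.9436e+09 * 2161.6)
dT = 199.79 K


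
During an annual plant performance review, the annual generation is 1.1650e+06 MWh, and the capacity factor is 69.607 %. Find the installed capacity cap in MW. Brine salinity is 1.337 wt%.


cap = E_a / (CF/100 * 8760)
cap = 1.1650e+06 / (69.607/100 * 8760)
cap = 191.06 MW


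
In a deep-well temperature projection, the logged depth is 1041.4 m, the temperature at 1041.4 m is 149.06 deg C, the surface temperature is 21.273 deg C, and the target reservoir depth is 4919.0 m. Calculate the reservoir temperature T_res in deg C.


Step 1: grad = (T_d1 - T_surf)/d1 * 1000 = (149.06 - 21.273)/1041.4 * 1000 = 122.7069 deg C/km
Step 2: T_res = T_surf + grad*d2/1000 = 21.273 + 122.7069*4919.0/1000 = 624.87 deg C
T_res = 624.87 deg C


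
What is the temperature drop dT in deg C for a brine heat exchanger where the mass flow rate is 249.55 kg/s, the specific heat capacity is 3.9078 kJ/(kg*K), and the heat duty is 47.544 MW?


dT = Q * 1000 / (mdot * cp)
dT = 47.544 * 1000 / (249.55 * 3.9078)
dT = 48.75350 K
Convert (temperature difference, 1 K = 1 deg C): 48.75350 K = 48.75350 deg C
dT = 48.754 deg C


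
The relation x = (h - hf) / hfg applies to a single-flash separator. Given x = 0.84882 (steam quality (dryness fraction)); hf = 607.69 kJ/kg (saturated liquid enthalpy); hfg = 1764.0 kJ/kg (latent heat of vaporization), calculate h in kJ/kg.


h = hf + x * hfg
h = 607.69 + 0.84882 * 1764.0
h = 2105.0 kJ/kg


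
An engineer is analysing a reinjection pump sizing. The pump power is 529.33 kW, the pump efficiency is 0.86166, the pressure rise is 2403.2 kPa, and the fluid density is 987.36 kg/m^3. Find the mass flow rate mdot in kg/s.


mdot = P_pump * rho * eta / dP
mdot = 529.33 * 987.36 * 0.86166 / 2403.2
mdot = 187.39 kg/s


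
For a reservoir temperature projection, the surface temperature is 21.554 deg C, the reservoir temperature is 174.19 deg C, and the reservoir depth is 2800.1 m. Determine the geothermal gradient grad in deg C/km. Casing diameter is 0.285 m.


grad = (T_res - T_surf) / d * 1000
grad = (174.19 - 21.554) / 2800.1 * 1000
grad = 54.511 deg C/km


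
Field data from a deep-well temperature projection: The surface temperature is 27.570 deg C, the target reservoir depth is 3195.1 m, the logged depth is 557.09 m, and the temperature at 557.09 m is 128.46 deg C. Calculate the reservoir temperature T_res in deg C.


Step 1: grad = (T_d1 - T_surf)/d1 * 1000 = (128.46 - 27.57)/557.09 * 1000 = 181.1018 deg C/km
Step 2: T_res = T_surf + grad*d2/1000 = 27.57 + 181.1018*3195.1/1000 = 606.21 deg C
T_res = 606.21 deg C


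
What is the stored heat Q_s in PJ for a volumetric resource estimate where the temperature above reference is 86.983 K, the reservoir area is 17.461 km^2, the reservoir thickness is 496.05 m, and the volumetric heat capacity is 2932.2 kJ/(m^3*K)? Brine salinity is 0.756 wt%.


Step 1: Vr = A*1e6*hr = 17.461*1e6*496.05 = 8.661529e+09 m^3
Step 2: Q_s = Vr*rhoc*dT/1e12 = 8.661529e+09*2932.2*86.983/1e12 = 2209.1 PJ
Q_s = 2209.1 PJ


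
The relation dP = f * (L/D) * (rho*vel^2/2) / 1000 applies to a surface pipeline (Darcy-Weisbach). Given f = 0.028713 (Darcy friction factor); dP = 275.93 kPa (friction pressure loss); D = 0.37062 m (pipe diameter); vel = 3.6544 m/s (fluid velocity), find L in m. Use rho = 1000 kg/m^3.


L = dP*1000*D / (f*rho*vel^2/2)
L = 275.93*1000*0.37062 / (0.028713*1000*3.6544^2/2)
L = 533.39 m


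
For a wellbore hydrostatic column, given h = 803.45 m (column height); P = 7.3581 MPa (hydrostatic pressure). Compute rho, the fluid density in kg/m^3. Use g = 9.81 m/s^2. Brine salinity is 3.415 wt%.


rho = P * 1e6 / (g * h)
rho = 7.3581 * 1e6 / (9.81 * 803.45)
rho = 933.55 kg/m^3


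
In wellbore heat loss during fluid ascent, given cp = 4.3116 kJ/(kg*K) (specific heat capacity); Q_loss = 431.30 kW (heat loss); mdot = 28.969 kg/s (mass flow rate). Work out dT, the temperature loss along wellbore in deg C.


dT = Q_loss / (mdot * cp)
dT = 431.30 / (28.969 * 4.3116)
dT = 3.453087 K
Convert (temperature difference, 1 K = 1 deg C): 3.453087 K = 3.453087 deg C
dT = 3.4531 deg C


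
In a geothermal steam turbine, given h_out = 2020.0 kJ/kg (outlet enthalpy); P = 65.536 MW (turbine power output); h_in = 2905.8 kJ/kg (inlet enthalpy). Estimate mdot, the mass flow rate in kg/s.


mdot = P * 1000 / (h_in - h_out)
mdot = 65.536 * 1000 / (2905.8 - 2020.0)
mdot = 73.985 kg/s


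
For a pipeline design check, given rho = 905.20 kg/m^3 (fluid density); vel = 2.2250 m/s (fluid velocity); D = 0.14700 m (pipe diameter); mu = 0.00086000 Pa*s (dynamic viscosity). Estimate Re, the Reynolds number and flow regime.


Step 1: Re = rho*vel*D/mu = 905.2*2.225*0.147/0.00086 = 3.4427e+05
Step 2: Re = 3.4427e+05 > 4000, so flow is turbulent.
Re = 3.4427e+05 (turbulent)


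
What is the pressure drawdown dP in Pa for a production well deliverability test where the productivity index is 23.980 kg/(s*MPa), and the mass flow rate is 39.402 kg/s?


dP = mdot * 1000 / PI
dP = 39.402 * 1000 / 23.980
dP = 1643.119 kPa
Convert: 1643.119 kPa * 1000.0 = 1.6431e+06 Pa
dP = 1.6431e+06 Pa


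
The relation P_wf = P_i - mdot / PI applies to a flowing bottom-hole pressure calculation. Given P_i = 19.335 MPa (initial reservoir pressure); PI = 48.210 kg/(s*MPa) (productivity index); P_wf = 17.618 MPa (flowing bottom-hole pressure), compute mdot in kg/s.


mdot = (P_i - P_wf) * PI
mdot = (19.335 - 17.618) * 48.210
mdot = 82.777 kg/s


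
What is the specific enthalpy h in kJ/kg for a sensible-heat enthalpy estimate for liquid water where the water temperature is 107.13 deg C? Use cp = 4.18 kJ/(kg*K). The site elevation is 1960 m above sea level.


h = cp * T
h = 4.18 * 107.13
h = 447.80 kJ/kg


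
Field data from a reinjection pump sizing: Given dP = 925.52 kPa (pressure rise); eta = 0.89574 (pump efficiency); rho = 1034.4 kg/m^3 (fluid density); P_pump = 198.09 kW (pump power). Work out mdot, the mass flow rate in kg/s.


mdot = P_pump * rho * eta / dP
mdot = 198.09 * 1034.4 * 0.89574 / 925.52
mdot = 198.31 kg/s


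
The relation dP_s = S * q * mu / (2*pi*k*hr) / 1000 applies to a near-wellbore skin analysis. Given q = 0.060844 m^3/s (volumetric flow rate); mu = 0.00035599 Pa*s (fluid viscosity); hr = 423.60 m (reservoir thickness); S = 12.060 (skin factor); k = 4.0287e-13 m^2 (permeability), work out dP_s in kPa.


dP_s = S * q * mu / (2*pi*k*hr) / 1000
dP_s = 12.060 * 0.060844 * 0.00035599 / (2*pi*4.0287e-13*423.60) / 1000
dP_s = 243.61 kPa


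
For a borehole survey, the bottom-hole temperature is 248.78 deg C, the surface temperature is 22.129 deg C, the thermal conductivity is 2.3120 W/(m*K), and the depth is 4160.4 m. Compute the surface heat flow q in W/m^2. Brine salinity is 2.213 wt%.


Step 1: grad = (T_d - T_surf)/d * 1000 = (248.78 - 22.129)/4160.4 * 1000 = 54.47818 deg C/km
Step 2: q = k * grad / 1000 = 2.312 * 54.47818 / 1000 = 0.12595 W/m^2
q = 0.12595 W/m^2


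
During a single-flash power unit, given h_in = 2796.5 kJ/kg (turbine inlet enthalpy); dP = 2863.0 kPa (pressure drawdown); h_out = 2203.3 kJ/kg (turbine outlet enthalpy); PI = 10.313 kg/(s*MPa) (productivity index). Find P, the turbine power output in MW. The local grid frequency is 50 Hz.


Step 1: mdot = PI * dP / 1000 = 10.313 * 2863.0 / 1000 = 29.52612 kg/s
Step 2: P = mdot*(h_in - h_out)/1000 = 29.52612*(2796.5 - 2203.3)/1000 = 17.515 MW
P = 17.515 MW


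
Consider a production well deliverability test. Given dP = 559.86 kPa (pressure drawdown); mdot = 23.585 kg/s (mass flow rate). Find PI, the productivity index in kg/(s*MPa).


PI = mdot * 1000 / dP
PI = 23.585 * 1000 / 559.86
PI = 42.127 kg/(s*MPa)


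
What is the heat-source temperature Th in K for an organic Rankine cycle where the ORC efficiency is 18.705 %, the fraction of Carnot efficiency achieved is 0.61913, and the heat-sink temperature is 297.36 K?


Th = Tc / (1 - (eta_orc/100)/f)
Th = 297.36 / (1 - (18.705/100)/0.61913)
Th = 426.09 K


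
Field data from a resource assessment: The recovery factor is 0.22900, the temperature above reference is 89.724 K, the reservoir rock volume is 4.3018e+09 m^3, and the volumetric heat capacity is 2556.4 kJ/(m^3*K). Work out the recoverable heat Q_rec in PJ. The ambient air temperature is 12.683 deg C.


Step 1: Q_s = Vr*rhoc*dT/1e12 = 4.3018e+09*2556.4*89.724/1e12 = 986.7057 PJ
Step 2: Q_rec = Q_s * RF = 986.7057 * 0.229 = 225.96 PJ
Q_rec = 225.96 PJ


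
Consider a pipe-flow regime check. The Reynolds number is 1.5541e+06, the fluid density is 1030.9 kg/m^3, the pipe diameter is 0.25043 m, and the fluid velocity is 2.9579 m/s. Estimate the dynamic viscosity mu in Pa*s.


mu = rho * vel * D / Re
mu = 1030.9 * 2.9579 * 0.25043 / 1.5541e+06
mu = 0.00049137 Pa*s


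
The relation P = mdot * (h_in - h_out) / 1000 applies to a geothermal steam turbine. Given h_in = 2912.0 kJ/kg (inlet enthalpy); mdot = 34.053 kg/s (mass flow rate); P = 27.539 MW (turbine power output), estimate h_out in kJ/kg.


h_out = h_in - P * 1000 / mdot
h_out = 2912.0 - 27.539 * 1000 / 34.053
h_out = 2103.3 kJ/kg


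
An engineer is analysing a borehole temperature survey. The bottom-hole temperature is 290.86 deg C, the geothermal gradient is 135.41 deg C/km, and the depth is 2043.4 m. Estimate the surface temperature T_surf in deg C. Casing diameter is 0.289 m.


T_surf = T_d - grad * d / 1000
T_surf = 290.86 - 135.41 * 2043.4 / 1000
T_surf = 14.163 deg C


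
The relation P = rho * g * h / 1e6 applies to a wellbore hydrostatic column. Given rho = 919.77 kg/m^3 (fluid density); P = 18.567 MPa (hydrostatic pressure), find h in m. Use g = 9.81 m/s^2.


h = P * 1e6 / (g * rho)
h = 18.567 * 1e6 / (9.81 * 919.77)
h = 2057.8 m


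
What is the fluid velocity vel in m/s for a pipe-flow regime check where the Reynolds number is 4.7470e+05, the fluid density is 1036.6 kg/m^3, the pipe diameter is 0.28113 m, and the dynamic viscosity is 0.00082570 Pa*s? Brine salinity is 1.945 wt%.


vel = Re * mu / (rho * D)
vel = 4.7470e+05 * 0.00082570 / (1036.6 * 0.28113)
vel = 1.3450 m/s


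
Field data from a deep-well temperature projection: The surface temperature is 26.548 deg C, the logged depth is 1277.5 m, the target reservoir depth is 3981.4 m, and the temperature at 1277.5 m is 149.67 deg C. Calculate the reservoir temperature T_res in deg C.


Step 1: grad = (T_d1 - T_surf)/d1 * 1000 = (149.67 - 26.548)/1277.5 * 1000 = 96.37730 deg C/km
Step 2: T_res = T_surf + grad*d2/1000 = 26.548 + 96.37730*3981.4/1000 = 410.26 deg C
T_res = 410.26 deg C


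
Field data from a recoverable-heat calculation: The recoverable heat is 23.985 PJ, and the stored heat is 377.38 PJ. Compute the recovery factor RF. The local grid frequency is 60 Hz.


RF = Q_rec / Q_s
RF = 23.985 / 377.38
RF = 0.063557


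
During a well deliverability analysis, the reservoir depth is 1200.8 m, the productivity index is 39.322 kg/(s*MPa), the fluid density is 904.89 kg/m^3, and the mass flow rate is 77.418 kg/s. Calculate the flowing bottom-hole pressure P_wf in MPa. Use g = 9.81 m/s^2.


Step 1: P_i = rho*g*h/1e6 = 904.89*9.81*1200.8/1e6 = 10.65947 MPa
Step 2: P_wf = P_i - mdot/PI = 10.65947 - 77.418/39.322 = 8.6906 MPa
P_wf = 8.6906 MPa


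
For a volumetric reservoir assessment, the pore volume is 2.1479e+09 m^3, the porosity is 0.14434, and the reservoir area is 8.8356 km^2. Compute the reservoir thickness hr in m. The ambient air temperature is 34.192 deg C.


hr = Vp / (A * 1e6 * phi)
hr = 2.1479e+09 / (8.8356 * 1e6 * 0.14434)
hr = 1684.2 m


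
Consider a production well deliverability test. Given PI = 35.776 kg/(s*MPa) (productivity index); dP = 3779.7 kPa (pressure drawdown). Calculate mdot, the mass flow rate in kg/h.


mdot = PI * dP / 1000
mdot = 35.776 * 3779.7 / 1000
mdot = 135.2225 kg/s
Convert: 135.2225 kg/s * 3600.0 = 4.8680e+05 kg/h
mdot = 4.8680e+05 kg/h


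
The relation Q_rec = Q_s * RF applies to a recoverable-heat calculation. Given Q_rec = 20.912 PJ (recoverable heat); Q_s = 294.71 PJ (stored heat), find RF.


RF = Q_rec / Q_s
RF = 20.912 / 294.71
RF = 0.070958


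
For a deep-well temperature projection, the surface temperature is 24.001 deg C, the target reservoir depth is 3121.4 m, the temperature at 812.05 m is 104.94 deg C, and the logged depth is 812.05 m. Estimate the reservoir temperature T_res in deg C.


Step 1: grad = (T_d1 - T_surf)/d1 * 1000 = (104.94 - 24.001)/812.05 * 1000 = 99.67243 deg C/km
Step 2: T_res = T_surf + grad*d2/1000 = 24.001 + 99.67243*3121.4/1000 = 335.12 deg C
T_res = 335.12 deg C


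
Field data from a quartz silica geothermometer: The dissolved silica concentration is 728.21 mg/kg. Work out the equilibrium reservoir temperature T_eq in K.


T_eq = 1309 / (5.19 - log10(SiO2)) - 273.15
T_eq = 1309 / (5.19 - log10(728.21)) - 273.15
T_eq = 289.1972 deg C
Convert to K: 289.1972 + 273.15 = 562.35 K
T_eq = 562.35 K


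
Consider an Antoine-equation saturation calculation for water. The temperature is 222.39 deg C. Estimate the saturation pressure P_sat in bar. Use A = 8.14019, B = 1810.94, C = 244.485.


P_sat = 10^(A - B/(C + T)) / 760 * 0.101325
P_sat = 10^(8.14019 - 1810.94/(244.485 + 222.39)) / 760 * 0.101325
P_sat = 2.433543 MPa
Convert: 2.433543 MPa * 10.0 = 24.335 bar
P_sat = 24.335 bar


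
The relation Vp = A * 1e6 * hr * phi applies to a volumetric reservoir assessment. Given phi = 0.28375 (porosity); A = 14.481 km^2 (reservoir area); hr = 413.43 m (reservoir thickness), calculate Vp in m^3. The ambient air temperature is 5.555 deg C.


Vp = A * 1e6 * hr * phi
Vp = 14.481 * 1e6 * 413.43 * 0.28375
Vp = 1.6988e+09 m^3


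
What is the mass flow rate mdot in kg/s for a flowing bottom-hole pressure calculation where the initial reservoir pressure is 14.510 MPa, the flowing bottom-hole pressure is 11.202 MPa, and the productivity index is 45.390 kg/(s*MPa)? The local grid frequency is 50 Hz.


mdot = (P_i - P_wf) * PI
mdot = (14.510 - 11.202) * 45.390
mdot = 150.15 kg/s


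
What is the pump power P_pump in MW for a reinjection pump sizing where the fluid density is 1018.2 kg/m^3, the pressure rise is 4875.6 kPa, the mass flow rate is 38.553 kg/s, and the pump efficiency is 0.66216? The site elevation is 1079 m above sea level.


P_pump = mdot * dP / (rho * eta)
P_pump = 38.553 * 4875.6 / (1018.2 * 0.66216)
P_pump = 278.7984 kW
Convert: 278.7984 kW * 0.001 = 0.27880 MW
P_pump = 0.27880 MW


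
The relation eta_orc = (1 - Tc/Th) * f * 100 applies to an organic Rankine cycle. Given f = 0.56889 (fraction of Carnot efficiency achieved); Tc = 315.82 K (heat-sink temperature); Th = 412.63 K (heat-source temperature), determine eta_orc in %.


eta_orc = (1 - Tc/Th) * f * 100
eta_orc = (1 - 315.82/412.63) * 0.56889 * 100
eta_orc = 13.347 %


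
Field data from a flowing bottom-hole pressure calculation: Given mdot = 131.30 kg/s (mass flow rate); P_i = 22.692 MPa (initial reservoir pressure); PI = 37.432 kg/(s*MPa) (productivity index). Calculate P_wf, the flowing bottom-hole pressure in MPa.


P_wf = P_i - mdot / PI
P_wf = 22.692 - 131.30 / 37.432
P_wf = 19.184 MPa


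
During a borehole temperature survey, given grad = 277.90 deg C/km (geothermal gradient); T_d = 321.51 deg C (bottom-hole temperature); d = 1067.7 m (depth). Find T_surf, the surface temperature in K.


T_surf = T_d - grad * d / 1000
T_surf = 321.51 - 277.90 * 1067.7 / 1000
T_surf = 24.79617 deg C
Convert to K: 24.79617 + 273.15 = 297.95 K
T_surf = 297.95 K


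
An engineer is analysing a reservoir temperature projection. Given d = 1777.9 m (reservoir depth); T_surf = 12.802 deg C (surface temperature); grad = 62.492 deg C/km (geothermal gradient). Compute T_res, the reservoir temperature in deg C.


T_res = T_surf + grad * d / 1000
T_res = 12.802 + 62.492 * 1777.9 / 1000
T_res = 123.91 deg C


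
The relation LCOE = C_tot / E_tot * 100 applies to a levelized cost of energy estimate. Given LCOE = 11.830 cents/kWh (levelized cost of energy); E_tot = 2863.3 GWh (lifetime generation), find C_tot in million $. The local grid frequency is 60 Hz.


C_tot = LCOE / 100 * E_tot
C_tot = 11.830 / 100 * 2863.3
C_tot = 338.73 million $


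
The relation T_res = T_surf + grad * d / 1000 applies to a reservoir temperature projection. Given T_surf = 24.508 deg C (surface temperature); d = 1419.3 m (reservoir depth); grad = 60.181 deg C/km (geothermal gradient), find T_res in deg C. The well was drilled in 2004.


T_res = T_surf + grad * d / 1000
T_res = 24.508 + 60.181 * 1419.3 / 1000
T_res = 109.92 deg C


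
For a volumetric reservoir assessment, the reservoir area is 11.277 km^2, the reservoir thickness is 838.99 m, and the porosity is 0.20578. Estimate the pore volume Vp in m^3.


Vp = A * 1e6 * hr * phi
Vp = 11.277 * 1e6 * 838.99 * 0.20578
Vp = 1.9469e+09 m^3


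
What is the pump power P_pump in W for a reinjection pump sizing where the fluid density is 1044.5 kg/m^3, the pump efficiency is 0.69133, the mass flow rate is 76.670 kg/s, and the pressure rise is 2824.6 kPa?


P_pump = mdot * dP / (rho * eta)
P_pump = 76.670 * 2824.6 / (1044.5 * 0.69133)
P_pump = 299.9084 kW
Convert: 299.9084 kW * 1000.0 = 2.9991e+05 W
P_pump = 2.9991e+05 W


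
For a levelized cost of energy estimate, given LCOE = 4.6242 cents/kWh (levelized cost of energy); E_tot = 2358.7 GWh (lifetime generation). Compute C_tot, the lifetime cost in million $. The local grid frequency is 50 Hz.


C_tot = LCOE / 100 * E_tot
C_tot = 4.6242 / 100 * 2358.7
C_tot = 109.07 million $


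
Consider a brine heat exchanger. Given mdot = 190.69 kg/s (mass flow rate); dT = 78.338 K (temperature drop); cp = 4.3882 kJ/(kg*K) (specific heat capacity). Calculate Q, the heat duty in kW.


Q = mdot * cp * dT / 1000
Q = 190.69 * 4.3882 * 78.338 / 1000
Q = 65.55213 MW
Convert: 65.55213 MW * 1000.0 = 65552 kW
Q = 65552 kW


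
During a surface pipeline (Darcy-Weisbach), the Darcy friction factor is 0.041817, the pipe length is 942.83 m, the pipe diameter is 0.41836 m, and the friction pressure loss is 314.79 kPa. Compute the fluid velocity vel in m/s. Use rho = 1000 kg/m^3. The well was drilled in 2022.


vel = sqrt(dP*1000*2*D / (f*L*rho))
vel = sqrt(314.79*1000*2*0.41836 / (0.041817*942.83*1000))
vel = 2.5847 m/s


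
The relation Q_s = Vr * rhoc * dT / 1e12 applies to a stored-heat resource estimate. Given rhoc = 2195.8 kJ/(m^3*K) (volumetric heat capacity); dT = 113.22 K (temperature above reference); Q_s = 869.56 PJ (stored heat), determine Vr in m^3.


Vr = Q_s * 1e12 / (rhoc * dT)
Vr = 869.56 * 1e12 / (2195.8 * 113.22)
Vr = 3.4977e+09 m^3


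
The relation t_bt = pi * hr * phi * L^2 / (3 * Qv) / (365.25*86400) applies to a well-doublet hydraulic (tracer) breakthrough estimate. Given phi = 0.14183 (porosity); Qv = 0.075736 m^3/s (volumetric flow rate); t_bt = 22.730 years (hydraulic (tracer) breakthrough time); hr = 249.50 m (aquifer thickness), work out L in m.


L = sqrt(t_bt*365.25*86400*3*Qv / (pi*hr*phi))
L = sqrt(22.730*365.25*86400*3*0.075736 / (pi*249.50*0.14183))
L = 1210.8 m


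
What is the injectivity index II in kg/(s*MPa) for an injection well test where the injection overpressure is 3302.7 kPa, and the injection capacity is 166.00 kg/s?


II = mdot * 1000 / dP
II = 166.00 * 1000 / 3302.7
II = 50.262 kg/(s*MPa)


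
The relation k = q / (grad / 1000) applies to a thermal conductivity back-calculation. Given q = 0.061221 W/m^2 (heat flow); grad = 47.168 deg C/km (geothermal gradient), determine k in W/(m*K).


k = q / (grad / 1000)
k = 0.061221 / (47.168 / 1000)
k = 1.2979 W/(m*K)


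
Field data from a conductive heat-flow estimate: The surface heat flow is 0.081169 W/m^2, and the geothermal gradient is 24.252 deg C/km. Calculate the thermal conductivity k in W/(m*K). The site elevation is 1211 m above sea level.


k = q * 1000 / grad
k = 0.081169 * 1000 / 24.252
k = 3.3469 W/(m*K)


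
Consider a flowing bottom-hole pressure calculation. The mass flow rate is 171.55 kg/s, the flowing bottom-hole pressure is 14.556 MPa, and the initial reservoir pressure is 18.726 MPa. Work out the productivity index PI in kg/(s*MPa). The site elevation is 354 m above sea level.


PI = mdot / (P_i - P_wf)
PI = 171.55 / (18.726 - 14.556)
PI = 41.139 kg/(s*MPa)


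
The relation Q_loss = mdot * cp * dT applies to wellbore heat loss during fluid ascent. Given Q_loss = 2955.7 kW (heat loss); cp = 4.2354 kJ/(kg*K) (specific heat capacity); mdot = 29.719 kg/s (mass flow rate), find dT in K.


dT = Q_loss / (mdot * cp)
dT = 2955.7 / (29.719 * 4.2354)
dT = 23.482 K


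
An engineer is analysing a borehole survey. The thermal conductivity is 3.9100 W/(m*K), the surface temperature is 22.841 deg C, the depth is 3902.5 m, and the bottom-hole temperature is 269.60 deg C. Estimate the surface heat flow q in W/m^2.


Step 1: grad = (T_d - T_surf)/d * 1000 = (269.6 - 22.841)/3902.5 * 1000 = 63.23101 deg C/km
Step 2: q = k * grad / 1000 = 3.91 * 63.23101 / 1000 = 0.24723 W/m^2
q = 0.24723 W/m^2


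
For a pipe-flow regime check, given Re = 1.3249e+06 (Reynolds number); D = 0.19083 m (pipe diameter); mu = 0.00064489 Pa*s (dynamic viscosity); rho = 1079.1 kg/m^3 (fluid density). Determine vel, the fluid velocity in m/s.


vel = Re * mu / (rho * D)
vel = 1.3249e+06 * 0.00064489 / (1079.1 * 0.19083)
vel = 4.1492 m/s


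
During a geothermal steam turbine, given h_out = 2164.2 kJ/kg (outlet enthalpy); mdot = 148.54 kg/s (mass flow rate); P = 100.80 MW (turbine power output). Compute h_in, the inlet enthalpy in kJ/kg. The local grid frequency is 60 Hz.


h_in = h_out + P * 1000 / mdot
h_in = 2164.2 + 100.80 * 1000 / 148.54
h_in = 2842.8 kJ/kg


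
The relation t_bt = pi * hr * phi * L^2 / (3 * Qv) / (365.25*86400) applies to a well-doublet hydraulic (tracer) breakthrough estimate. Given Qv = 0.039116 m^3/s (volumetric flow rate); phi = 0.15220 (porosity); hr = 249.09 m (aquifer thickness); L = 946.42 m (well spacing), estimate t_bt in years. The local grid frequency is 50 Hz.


t_bt = pi * hr * phi * L^2 / (3 * Qv) / (365.25*86400)
t_bt = pi * 249.09 * 0.15220 * 946.42^2 / (3 * 0.039116) / (365.25*86400)
t_bt = 28.808 years


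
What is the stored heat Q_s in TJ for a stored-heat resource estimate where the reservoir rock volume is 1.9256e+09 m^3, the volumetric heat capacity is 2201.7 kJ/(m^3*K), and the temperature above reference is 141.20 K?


Q_s = Vr * rhoc * dT / 1e12
Q_s = 1.9256e+09 * 2201.7 * 141.20 / 1e12
Q_s = 598.6306 PJ
Convert: 598.6306 PJ * 1000.0 = 5.9863e+05 TJ
Q_s = 5.9863e+05 TJ


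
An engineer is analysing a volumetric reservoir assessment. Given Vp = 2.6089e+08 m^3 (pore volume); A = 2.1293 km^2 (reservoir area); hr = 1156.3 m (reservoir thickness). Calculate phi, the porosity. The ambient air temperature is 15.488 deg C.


phi = Vp / (A * 1e6 * hr)
phi = 2.6089e+08 / (2.1293 * 1e6 * 1156.3)
phi = 0.10596


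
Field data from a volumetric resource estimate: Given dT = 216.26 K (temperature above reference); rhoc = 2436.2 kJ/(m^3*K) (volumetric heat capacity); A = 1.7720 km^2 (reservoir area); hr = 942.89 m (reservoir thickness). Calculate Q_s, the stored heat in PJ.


Step 1: Vr = A*1e6*hr = 1.772*1e6*942.89 = 1.670801e+09 m^3
Step 2: Q_s = Vr*rhoc*dT/1e12 = 1.670801e+09*2436.2*216.26/1e12 = 880.27 PJ
Q_s = 880.27 PJ


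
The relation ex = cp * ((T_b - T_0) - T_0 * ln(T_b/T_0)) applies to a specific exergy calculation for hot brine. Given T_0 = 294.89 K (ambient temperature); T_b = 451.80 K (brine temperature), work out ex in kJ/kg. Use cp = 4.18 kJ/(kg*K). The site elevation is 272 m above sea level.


ex = cp * ((T_b - T_0) - T_0 * ln(T_b/T_0))
ex = 4.18 * ((451.80 - 294.89) - 294.89 * ln(451.80/294.89))
ex = 129.99 kJ/kg


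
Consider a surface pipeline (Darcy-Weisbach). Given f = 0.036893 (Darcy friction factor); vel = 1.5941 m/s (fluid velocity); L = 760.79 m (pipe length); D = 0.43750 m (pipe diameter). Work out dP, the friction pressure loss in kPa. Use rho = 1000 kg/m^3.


dP = f * (L/D) * (rho*vel^2/2) / 1000
dP = 0.036893 * (760.79/0.43750) * (1000*1.5941^2/2) / 1000
dP = 81.514 kPa


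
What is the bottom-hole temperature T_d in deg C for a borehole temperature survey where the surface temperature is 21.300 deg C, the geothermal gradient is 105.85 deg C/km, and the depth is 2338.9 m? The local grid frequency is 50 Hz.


T_d = T_surf + grad * d / 1000
T_d = 21.300 + 105.85 * 2338.9 / 1000
T_d = 268.87 deg C


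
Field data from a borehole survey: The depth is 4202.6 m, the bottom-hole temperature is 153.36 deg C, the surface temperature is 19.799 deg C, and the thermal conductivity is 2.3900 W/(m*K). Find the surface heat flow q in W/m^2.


Step 1: grad = (T_d - T_surf)/d * 1000 = (153.36 - 19.799)/4202.6 * 1000 = 31.78056 deg C/km
Step 2: q = k * grad / 1000 = 2.39 * 31.78056 / 1000 = 0.075956 W/m^2
q = 0.075956 W/m^2


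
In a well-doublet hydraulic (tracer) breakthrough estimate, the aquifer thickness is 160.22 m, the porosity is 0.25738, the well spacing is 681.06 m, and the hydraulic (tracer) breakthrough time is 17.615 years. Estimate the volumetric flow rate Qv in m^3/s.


Qv = pi*hr*phi*L^2 / (3*t_bt*365.25*86400)
Qv = pi*160.22*0.25738*681.06^2 / (3*17.615*365.25*86400)
Qv = 0.036033 m^3/s


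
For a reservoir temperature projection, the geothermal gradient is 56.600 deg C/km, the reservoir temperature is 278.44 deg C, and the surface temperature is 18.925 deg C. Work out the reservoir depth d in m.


d = (T_res - T_surf) / grad * 1000
d = (278.44 - 18.925) / 56.600 * 1000
d = 4585.1 m


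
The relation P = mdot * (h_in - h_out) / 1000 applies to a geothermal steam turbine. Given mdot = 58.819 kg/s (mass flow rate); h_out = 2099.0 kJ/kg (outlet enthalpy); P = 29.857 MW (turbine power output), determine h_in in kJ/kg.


h_in = h_out + P * 1000 / mdot
h_in = 2099.0 + 29.857 * 1000 / 58.819
h_in = 2606.6 kJ/kg


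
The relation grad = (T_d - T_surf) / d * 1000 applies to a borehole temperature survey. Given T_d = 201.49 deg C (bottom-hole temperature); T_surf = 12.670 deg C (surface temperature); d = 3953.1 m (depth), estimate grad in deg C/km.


grad = (T_d - T_surf) / d * 1000
grad = (201.49 - 12.670) / 3953.1 * 1000
grad = 47.765 deg C/km


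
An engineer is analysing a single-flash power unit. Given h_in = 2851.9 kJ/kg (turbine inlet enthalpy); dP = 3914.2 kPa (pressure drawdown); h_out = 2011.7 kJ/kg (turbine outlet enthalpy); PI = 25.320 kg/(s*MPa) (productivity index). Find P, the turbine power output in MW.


Step 1: mdot = PI * dP / 1000 = 25.32 * 3914.2 / 1000 = 99.10754 kg/s
Step 2: P = mdot*(h_in - h_out)/1000 = 99.10754*(2851.9 - 2011.7)/1000 = 83.270 MW
P = 83.270 MW


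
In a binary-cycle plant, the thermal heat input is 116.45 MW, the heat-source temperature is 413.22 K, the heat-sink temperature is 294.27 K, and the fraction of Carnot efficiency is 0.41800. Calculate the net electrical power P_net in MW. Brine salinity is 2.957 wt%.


Step 1: eta = (1 - Tc/Th)*f = (1 - 294.27/413.22)*0.418 = 0.1203260
Step 2: P_net = eta * Q_in = 0.1203260 * 116.45 = 14.012 MW
P_net = 14.012 MW


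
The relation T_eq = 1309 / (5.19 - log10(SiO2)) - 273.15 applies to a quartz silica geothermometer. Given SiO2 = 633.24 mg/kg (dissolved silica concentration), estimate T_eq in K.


T_eq = 1309 / (5.19 - log10(SiO2)) - 273.15
T_eq = 1309 / (5.19 - log10(633.24)) - 273.15
T_eq = 274.9084 deg C
Convert to K: 274.9084 + 273.15 = 548.06 K
T_eq = 548.06 K


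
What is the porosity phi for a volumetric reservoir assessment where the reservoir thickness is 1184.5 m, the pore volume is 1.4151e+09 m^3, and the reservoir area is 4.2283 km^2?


phi = Vp / (A * 1e6 * hr)
phi = 1.4151e+09 / (4.2283 * 1e6 * 1184.5)
phi = 0.28254


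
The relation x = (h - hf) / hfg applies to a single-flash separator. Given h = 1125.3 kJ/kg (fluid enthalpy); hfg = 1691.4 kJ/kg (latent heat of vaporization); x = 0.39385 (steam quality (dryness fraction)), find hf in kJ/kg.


hf = h - x * hfg
hf = 1125.3 - 0.39385 * 1691.4
hf = 459.14 kJ/kg


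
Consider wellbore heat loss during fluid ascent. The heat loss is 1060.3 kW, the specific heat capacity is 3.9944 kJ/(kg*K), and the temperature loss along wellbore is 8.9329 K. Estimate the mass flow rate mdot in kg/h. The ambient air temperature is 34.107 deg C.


mdot = Q_loss / (cp * dT)
mdot = 1060.3 / (3.9944 * 8.9329)
mdot = 29.71562 kg/s
Convert: 29.71562 kg/s * 3600.0 = 1.0698e+05 kg/h
mdot = 1.0698e+05 kg/h


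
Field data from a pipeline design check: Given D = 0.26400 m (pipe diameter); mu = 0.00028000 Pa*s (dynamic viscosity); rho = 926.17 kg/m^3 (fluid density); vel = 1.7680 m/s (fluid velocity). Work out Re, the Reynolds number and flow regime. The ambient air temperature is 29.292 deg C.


Step 1: Re = rho*vel*D/mu = 926.17*1.768*0.264/0.00028 = 1.5439e+06
Step 2: Re = 1.5439e+06 > 4000, so flow is turbulent.
Re = 1.5439e+06 (turbulent)


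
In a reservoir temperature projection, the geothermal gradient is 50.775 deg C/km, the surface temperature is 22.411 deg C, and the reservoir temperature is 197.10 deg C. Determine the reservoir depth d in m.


d = (T_res - T_surf) / grad * 1000
d = (197.10 - 22.411) / 50.775 * 1000
d = 3440.5 m


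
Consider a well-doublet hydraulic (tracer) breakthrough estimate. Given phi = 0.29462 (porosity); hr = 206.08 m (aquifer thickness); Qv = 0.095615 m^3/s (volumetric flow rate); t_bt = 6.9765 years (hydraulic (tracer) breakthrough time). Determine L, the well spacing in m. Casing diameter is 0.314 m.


L = sqrt(t_bt*365.25*86400*3*Qv / (pi*hr*phi))
L = sqrt(6.9765*365.25*86400*3*0.095615 / (pi*206.08*0.29462))
L = 575.40 m


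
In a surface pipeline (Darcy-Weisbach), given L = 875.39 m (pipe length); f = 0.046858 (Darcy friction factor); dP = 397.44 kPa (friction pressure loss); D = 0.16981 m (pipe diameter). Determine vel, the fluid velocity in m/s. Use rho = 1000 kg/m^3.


vel = sqrt(dP*1000*2*D / (f*L*rho))
vel = sqrt(397.44*1000*2*0.16981 / (0.046858*875.39*1000))
vel = 1.8140 m/s


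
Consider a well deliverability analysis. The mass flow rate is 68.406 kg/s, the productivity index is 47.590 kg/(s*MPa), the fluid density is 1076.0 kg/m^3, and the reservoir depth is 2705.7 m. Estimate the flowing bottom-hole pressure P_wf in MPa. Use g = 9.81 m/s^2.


Step 1: P_i = rho*g*h/1e6 = 1076.0*9.81*2705.7/1e6 = 28.56018 MPa
Step 2: P_wf = P_i - mdot/PI = 28.56018 - 68.406/47.59 = 27.123 MPa
P_wf = 27.123 MPa


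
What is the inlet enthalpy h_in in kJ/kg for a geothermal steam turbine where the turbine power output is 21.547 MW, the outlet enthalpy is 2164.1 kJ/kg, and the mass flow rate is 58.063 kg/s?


h_in = h_out + P * 1000 / mdot
h_in = 2164.1 + 21.547 * 1000 / 58.063
h_in = 2535.2 kJ/kg


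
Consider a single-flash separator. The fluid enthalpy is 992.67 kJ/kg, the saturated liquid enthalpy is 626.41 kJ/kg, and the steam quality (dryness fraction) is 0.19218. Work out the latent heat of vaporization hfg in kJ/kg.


hfg = (h - hf) / x
hfg = (992.67 - 626.41) / 0.19218
hfg = 1905.8 kJ/kg


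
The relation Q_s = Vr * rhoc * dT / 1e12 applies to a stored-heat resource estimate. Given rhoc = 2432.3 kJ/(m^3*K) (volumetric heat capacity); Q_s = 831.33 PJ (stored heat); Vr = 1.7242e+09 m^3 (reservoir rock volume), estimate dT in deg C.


dT = Q_s * 1e12 / (Vr * rhoc)
dT = 831.33 * 1e12 / (1.7242e+09 * 2432.3)
dT = 198.2297 K
Convert (temperature difference, 1 K = 1 deg C): 198.2297 K = 198.2297 deg C
dT = 198.23 deg C


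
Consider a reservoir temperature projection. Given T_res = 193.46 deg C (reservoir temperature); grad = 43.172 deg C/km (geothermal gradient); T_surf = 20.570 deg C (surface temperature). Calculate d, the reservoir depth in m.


d = (T_res - T_surf) / grad * 1000
d = (193.46 - 20.570) / 43.172 * 1000
d = 4004.7 m


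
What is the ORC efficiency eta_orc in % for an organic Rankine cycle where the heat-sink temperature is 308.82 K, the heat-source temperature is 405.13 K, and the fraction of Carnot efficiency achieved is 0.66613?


eta_orc = (1 - Tc/Th) * f * 100
eta_orc = (1 - 308.82/405.13) * 0.66613 * 100
eta_orc = 15.836 %


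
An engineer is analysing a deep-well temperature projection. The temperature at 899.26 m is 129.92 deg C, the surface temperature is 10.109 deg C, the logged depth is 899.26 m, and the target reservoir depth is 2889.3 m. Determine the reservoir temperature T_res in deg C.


Step 1: grad = (T_d1 - T_surf)/d1 * 1000 = (129.92 - 10.109)/899.26 * 1000 = 133.2329 deg C/km
Step 2: T_res = T_surf + grad*d2/1000 = 10.109 + 133.2329*2889.3/1000 = 395.06 deg C
T_res = 395.06 deg C


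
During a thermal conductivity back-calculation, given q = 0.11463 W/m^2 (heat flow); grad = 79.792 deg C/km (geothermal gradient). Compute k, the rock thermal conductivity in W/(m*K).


k = q / (grad / 1000)
k = 0.11463 / (79.792 / 1000)
k = 1.4366 W/(m*K)


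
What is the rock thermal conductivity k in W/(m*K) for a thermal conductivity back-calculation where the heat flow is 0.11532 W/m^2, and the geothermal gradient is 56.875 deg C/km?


k = q / (grad / 1000)
k = 0.11532 / (56.875 / 1000)
k = 2.0276 W/(m*K)


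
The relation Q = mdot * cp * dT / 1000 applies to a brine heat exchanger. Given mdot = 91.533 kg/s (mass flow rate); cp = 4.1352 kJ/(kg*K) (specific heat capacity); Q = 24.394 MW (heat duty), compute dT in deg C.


dT = Q * 1000 / (mdot * cp)
dT = 24.394 * 1000 / (91.533 * 4.1352)
dT = 64.44790 K
Convert (temperature difference, 1 K = 1 deg C): 64.44790 K = 64.44790 deg C
dT = 64.448 deg C


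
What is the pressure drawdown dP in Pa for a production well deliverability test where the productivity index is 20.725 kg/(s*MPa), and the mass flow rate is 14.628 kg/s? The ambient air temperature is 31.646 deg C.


dP = mdot * 1000 / PI
dP = 14.628 * 1000 / 20.725
dP = 705.8142 kPa
Convert: 705.8142 kPa * 1000.0 = 7.0581e+05 Pa
dP = 7.0581e+05 Pa


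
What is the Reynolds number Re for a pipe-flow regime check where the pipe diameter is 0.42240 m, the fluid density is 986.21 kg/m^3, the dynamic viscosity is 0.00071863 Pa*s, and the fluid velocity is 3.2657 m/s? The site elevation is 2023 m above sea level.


Re = rho * vel * D / mu
Re = 986.21 * 3.2657 * 0.42240 / 0.00071863
Re = 1.8931e+06


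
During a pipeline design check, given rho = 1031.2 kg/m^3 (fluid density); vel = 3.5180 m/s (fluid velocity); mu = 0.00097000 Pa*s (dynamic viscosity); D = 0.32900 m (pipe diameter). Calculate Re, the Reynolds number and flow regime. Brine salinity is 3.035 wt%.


Step 1: Re = rho*vel*D/mu = 1031.2*3.518*0.329/0.00097 = 1.2304e+06
Step 2: Re = 1.2304e+06 > 4000, so flow is turbulent.
Re = 1.2304e+06 (turbulent)


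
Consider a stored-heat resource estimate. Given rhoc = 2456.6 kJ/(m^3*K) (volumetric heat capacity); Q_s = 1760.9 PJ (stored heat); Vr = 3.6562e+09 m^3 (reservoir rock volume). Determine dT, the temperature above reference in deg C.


dT = Q_s * 1e12 / (Vr * rhoc)
dT = 1760.9 * 1e12 / (3.6562e+09 * 2456.6)
dT = 196.0516 K
Convert (temperature difference, 1 K = 1 deg C): 196.0516 K = 196.0516 deg C
dT = 196.05 deg C
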